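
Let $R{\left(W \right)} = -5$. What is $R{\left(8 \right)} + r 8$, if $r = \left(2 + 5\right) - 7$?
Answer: $-5$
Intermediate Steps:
$r = 0$ ($r = 7 - 7 = 0$)
$R{\left(8 \right)} + r 8 = -5 + 0 \cdot 8 = -5 + 0 = -5$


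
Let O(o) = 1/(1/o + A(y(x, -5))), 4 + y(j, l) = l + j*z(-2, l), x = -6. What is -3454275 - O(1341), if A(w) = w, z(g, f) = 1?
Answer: -69479286009/20114 ≈ -3.4543e+6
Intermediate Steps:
y(j, l) = -4 + j + l (y(j, l) = -4 + (l + j*1) = -4 + (l + j) = -4 + (j + l) = -4 + j + l)
O(o) = 1/(-15 + 1/o) (O(o) = 1/(1/o + (-4 - 6 - 5)) = 1/(1/o - 15) = 1/(-15 + 1/o))
-3454275 - O(1341) = -3454275 - (-1)*1341/(-1 + 15*1341) = -3454275 - (-1)*1341/(-1 + 20115) = -3454275 - (-1)*1341/20114 = -3454275 - 1*(-1341/20114) = -3454275 + 1341/20114 = -69479286009/20114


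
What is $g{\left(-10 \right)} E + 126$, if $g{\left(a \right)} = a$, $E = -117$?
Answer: $1296$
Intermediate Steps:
$g{\left(-10 \right)} E + 126 = \left(-10\right) \left(-117\right) + 126 = 1170 + 126 = 1296$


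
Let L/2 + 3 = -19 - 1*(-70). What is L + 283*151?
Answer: 42829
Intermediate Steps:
L = 96 (L = -6 + 2*(-19 - 1*(-70)) = -6 + 2*(-19 + 70) = -6 + 2*51 = -6 + 102 = 96)
L + 283*151 = 96 + 283*151 = 96 + 42733 = 42829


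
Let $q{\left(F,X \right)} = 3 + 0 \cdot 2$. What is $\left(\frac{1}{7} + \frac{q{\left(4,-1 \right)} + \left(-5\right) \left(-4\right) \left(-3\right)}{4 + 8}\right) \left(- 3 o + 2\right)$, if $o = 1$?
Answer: $\frac{129}{28} \approx 4.6071$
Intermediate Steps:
$q{\left(F,X \right)} = 3$ ($q{\left(F,X \right)} = 3 + 0 = 3$)
$\left(\frac{1}{7} + \frac{q{\left(4,-1 \right)} + \left(-5\right) \left(-4\right) \left(-3\right)}{4 + 8}\right) \left(- 3 o + 2\right) = \left(\frac{1}{7} + \frac{3 + \left(-5\right) \left(-4\right) \left(-3\right)}{4 + 8}\right) \left(\left(-3\right) 1 + 2\right) = \left(\frac{1}{7} + \frac{3 + 20 \left(-3\right)}{12}\right) \left(-3 + 2\right) = \left(\frac{1}{7} + \left(3 - 60\right) \frac{1}{12}\right) \left(-1\right) = \left(\frac{1}{7} - \frac{19}{4}\right) \left(-1\right) = \left(- \frac{129}{28}\right) \left(-1\right) = \frac{129}{28}$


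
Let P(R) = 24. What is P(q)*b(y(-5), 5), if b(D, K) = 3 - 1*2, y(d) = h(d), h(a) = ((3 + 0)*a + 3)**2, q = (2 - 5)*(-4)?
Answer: 24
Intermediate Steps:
q = 12 (q = -3*(-4) = 12)
h(a) = (3 + 3*a)**2 (h(a) = (3*a + 3)**2 = (3 + 3*a)**2)
y(d) = 9*(1 + d)**2
b(D, K) = 1 (b(D, K) = 3 - 2 = 1)
P(q)*b(y(-5), 5) = 24*1 = 24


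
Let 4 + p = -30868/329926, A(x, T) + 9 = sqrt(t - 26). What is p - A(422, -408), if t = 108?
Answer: 809381/164963 - sqrt(82) ≈ -4.1489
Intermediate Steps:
A(x, T) = -9 + sqrt(82) (A(x, T) = -9 + sqrt(108 - 26) = -9 + sqrt(82))
p = -675286/164963 (p = -4 - 30868/329926 = -4 - 30868*1/329926 = -4 - 15434/164963 = -675286/164963 ≈ -4.0936)
p - A(422, -408) = -675286/164963 - (-9 + sqrt(82)) = -675286/164963 + (9 - sqrt(82)) = 809381/164963 - sqrt(82)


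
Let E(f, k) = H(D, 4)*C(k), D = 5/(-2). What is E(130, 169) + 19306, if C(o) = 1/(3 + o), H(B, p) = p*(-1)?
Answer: 830157/43 ≈ 19306.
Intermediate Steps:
D = -5/2 (D = 5*(-½) = -5/2 ≈ -2.5000)
H(B, p) = -p
E(f, k) = -4/(3 + k) (E(f, k) = (-1*4)/(3 + k) = -4/(3 + k))
E(130, 169) + 19306 = -4/(3 + 169) + 19306 = -4/172 + 19306 = -4*1/172 + 19306 = -1/43 + 19306 = 830157/43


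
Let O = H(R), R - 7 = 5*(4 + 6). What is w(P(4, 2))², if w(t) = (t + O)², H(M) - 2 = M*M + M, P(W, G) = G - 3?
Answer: 119601542190001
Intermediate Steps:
R = 57 (R = 7 + 5*(4 + 6) = 7 + 5*10 = 7 + 50 = 57)
P(W, G) = -3 + G
H(M) = 2 + M + M² (H(M) = 2 + (M*M + M) = 2 + (M² + M) = 2 + (M + M²) = 2 + M + M²)
O = 3308 (O = 2 + 57 + 57² = 2 + 57 + 3249 = 3308)
w(t) = (3308 + t)² (w(t) = (t + 3308)² = (3308 + t)²)
w(P(4, 2))² = ((3308 + (-3 + 2))²)² = ((3308 - 1)²)² = (3307²)² = 10936249² = 119601542190001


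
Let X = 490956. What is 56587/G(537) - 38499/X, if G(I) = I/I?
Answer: 9260562891/163652 ≈ 56587.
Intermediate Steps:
G(I) = 1
56587/G(537) - 38499/X = 56587/1 - 38499/490956 = 56587*1 - 38499*1/490956 = 56587 - 12833/163652 = 9260562891/163652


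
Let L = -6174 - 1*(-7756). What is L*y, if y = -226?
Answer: -357532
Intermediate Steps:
L = 1582 (L = -6174 + 7756 = 1582)
L*y = 1582*(-226) = -357532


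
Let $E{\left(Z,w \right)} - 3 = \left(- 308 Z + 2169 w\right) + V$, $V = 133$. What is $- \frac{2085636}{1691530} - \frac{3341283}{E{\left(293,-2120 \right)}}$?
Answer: $- \frac{687731726963}{1321758158940} \approx -0.52032$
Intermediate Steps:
$E{\left(Z,w \right)} = 136 - 308 Z + 2169 w$ ($E{\left(Z,w \right)} = 3 - \left(-133 - 2169 w + 308 Z\right) = 3 + \left(133 - 308 Z + 2169 w\right) = 136 - 308 Z + 2169 w$)
$- \frac{2085636}{1691530} - \frac{3341283}{E{\left(293,-2120 \right)}} = - \frac{2085636}{1691530} - \frac{3341283}{136 - 90244 + 2169 \left(-2120\right)} = \left(-2085636\right) \frac{1}{1691530} - \frac{3341283}{136 - 90244 - 4598280} = - \frac{1042818}{845765} - \frac{3341283}{-4688388} = - \frac{1042818}{845765} - - \frac{1113761}{1562796} = - \frac{1042818}{845765} + \frac{1113761}{1562796} = - \frac{687731726963}{1321758158940}$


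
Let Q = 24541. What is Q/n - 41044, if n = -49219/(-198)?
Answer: -2015285518/49219 ≈ -40945.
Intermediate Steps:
n = 49219/198 (n = -49219*(-1/198) = 49219/198 ≈ 248.58)
Q/n - 41044 = 24541/(49219/198) - 41044 = 24541*(198/49219) - 41044 = 4859118/49219 - 41044 = -2015285518/49219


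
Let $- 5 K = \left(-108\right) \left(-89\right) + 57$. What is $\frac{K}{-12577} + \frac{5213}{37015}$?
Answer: $\frac{137143508}{465537655} \approx 0.29459$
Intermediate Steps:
$K = - \frac{9669}{5}$ ($K = - \frac{\left(-108\right) \left(-89\right) + 57}{5} = - \frac{9612 + 57}{5} = \left(- \frac{1}{5}\right) 9669 = - \frac{9669}{5} \approx -1933.8$)
$\frac{K}{-12577} + \frac{5213}{37015} = - \frac{9669}{5 \left(-12577\right)} + \frac{5213}{37015} = \left(- \frac{9669}{5}\right) \left(- \frac{1}{12577}\right) + 5213 \cdot \frac{1}{37015} = \frac{9669}{62885} + \frac{5213}{37015} = \frac{137143508}{465537655}$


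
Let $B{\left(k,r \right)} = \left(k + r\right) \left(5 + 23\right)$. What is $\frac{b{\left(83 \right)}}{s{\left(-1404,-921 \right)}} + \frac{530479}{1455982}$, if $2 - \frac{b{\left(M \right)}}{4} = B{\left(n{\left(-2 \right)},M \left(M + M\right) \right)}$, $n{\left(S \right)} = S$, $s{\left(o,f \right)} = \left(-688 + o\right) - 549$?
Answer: $\frac{2247841446767}{3845248462} \approx 584.58$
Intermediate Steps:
$s{\left(o,f \right)} = -1237 + o$
$B{\left(k,r \right)} = 28 k + 28 r$ ($B{\left(k,r \right)} = \left(k + r\right) 28 = 28 k + 28 r$)
$b{\left(M \right)} = 232 - 224 M^{2}$ ($b{\left(M \right)} = 8 - 4 \left(28 \left(-2\right) + 28 M \left(M + M\right)\right) = 8 - 4 \left(-56 + 28 M 2 M\right) = 8 - 4 \left(-56 + 28 \cdot 2 M^{2}\right) = 8 - 4 \left(-56 + 56 M^{2}\right) = 8 - \left(-224 + 224 M^{2}\right) = 232 - 224 M^{2}$)
$\frac{b{\left(83 \right)}}{s{\left(-1404,-921 \right)}} + \frac{530479}{1455982} = \frac{232 - 224 \cdot 83^{2}}{-1237 - 1404} + \frac{530479}{1455982} = \frac{232 - 1543136}{-2641} + 530479 \cdot \frac{1}{1455982} = \left(232 - 1543136\right) \left(- \frac{1}{2641}\right) + \frac{530479}{1455982} = \left(-1542904\right) \left(- \frac{1}{2641}\right) + \frac{530479}{1455982} = \frac{1542904}{2641} + \frac{530479}{1455982} = \frac{2247841446767}{3845248462}$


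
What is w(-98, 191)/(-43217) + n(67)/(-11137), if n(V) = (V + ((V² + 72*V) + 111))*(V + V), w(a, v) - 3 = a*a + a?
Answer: -55069023031/481307729 ≈ -114.42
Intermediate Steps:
w(a, v) = 3 + a + a² (w(a, v) = 3 + (a*a + a) = 3 + (a² + a) = 3 + (a + a²) = 3 + a + a²)
n(V) = 2*V*(111 + V² + 73*V) (n(V) = (V + (111 + V² + 72*V))*(2*V) = (111 + V² + 73*V)*(2*V) = 2*V*(111 + V² + 73*V))
w(-98, 191)/(-43217) + n(67)/(-11137) = (3 - 98 + (-98)²)/(-43217) + (2*67*(111 + 67² + 73*67))/(-11137) = (3 - 98 + 9604)*(-1/43217) + (2*67*(111 + 4489 + 4891))*(-1/11137) = 9509*(-1/43217) + (2*67*9491)*(-1/11137) = -9509/43217 + 1271794*(-1/11137) = -9509/43217 - 1271794/11137 = -55069023031/481307729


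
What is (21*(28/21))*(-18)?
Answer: -504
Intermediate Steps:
(21*(28/21))*(-18) = (21*(28*(1/21)))*(-18) = (21*(4/3))*(-18) = 28*(-18) = -504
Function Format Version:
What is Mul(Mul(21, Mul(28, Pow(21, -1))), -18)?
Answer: -504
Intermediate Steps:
Mul(Mul(21, Mul(28, Pow(21, -1))), -18) = Mul(Mul(21, Mul(28, Rational(1, 21))), -18) = Mul(Mul(21, Rational(4, 3)), -18) = Mul(28, -18) = -504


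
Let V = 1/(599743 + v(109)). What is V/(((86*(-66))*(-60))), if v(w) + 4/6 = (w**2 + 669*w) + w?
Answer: 1/233165539200 ≈ 4.2888e-12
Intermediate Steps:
v(w) = -2/3 + w**2 + 670*w (v(w) = -2/3 + ((w**2 + 669*w) + w) = -2/3 + (w**2 + 670*w) = -2/3 + w**2 + 670*w)
V = 3/2053960 (V = 1/(599743 + (-2/3 + 109**2 + 670*109)) = 1/(599743 + (-2/3 + 11881 + 73030)) = 1/(599743 + 254731/3) = 1/(2053960/3) = 3/2053960 ≈ 1.4606e-6)
V/(((86*(-66))*(-60))) = 3/(2053960*(((86*(-66))*(-60)))) = 3/(2053960*((-5676*(-60)))) = (3/2053960)/340560 = (3/2053960)*(1/340560) = 1/233165539200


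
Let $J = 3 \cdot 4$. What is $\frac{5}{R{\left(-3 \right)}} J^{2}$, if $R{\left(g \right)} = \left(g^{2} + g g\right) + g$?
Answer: $48$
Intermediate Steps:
$R{\left(g \right)} = g + 2 g^{2}$ ($R{\left(g \right)} = \left(g^{2} + g^{2}\right) + g = 2 g^{2} + g = g + 2 g^{2}$)
$J = 12$
$\frac{5}{R{\left(-3 \right)}} J^{2} = \frac{5}{\left(-3\right) \left(1 + 2 \left(-3\right)\right)} 12^{2} = \frac{5}{\left(-3\right) \left(1 - 6\right)} 144 = \frac{5}{\left(-3\right) \left(-5\right)} 144 = \frac{5}{15} \cdot 144 = 5 \cdot \frac{1}{15} \cdot 144 = \frac{1}{3} \cdot 144 = 48$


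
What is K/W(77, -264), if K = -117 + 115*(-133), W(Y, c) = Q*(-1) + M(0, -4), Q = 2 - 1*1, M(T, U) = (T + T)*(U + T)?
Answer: 15412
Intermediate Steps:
M(T, U) = 2*T*(T + U) (M(T, U) = (2*T)*(T + U) = 2*T*(T + U))
Q = 1 (Q = 2 - 1 = 1)
W(Y, c) = -1 (W(Y, c) = 1*(-1) + 2*0*(0 - 4) = -1 + 2*0*(-4) = -1 + 0 = -1)
K = -15412 (K = -117 - 15295 = -15412)
K/W(77, -264) = -15412/(-1) = -15412*(-1) = 15412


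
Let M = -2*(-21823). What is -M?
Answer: -43646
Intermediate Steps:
M = 43646
-M = -1*43646 = -43646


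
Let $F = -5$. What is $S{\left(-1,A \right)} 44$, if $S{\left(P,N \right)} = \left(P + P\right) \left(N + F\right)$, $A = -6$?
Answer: $968$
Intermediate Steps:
$S{\left(P,N \right)} = 2 P \left(-5 + N\right)$ ($S{\left(P,N \right)} = \left(P + P\right) \left(N - 5\right) = 2 P \left(-5 + N\right)$)
$S{\left(-1,A \right)} 44 = 2 \left(-1\right) \left(-5 - 6\right) 44 = 2 \left(-1\right) \left(-11\right) 44 = 22 \cdot 44 = 968$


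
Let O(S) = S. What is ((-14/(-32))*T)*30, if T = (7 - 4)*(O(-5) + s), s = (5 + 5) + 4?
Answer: 2835/8 ≈ 354.38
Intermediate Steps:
s = 14 (s = 10 + 4 = 14)
T = 27 (T = (7 - 4)*(-5 + 14) = 3*9 = 27)
((-14/(-32))*T)*30 = (-14/(-32)*27)*30 = (-14*(-1/32)*27)*30 = ((7/16)*27)*30 = (189/16)*30 = 2835/8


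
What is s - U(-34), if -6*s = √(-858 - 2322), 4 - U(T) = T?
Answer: -38 - I*√795/3 ≈ -38.0 - 9.3986*I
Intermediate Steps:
U(T) = 4 - T
s = -I*√795/3 (s = -√(-858 - 2322)/6 = -I*√795/3 ≈ -9.3986*I)
s - U(-34) = -I*√795/3 - (4 - 1*(-34)) = -I*√795/3 - (4 + 34) = -I*√795/3 - 1*38 = -I*√795/3 - 38 = -38 - I*√795/3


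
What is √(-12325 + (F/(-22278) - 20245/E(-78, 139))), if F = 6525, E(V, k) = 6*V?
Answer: I*√1030171216357985/289614 ≈ 110.82*I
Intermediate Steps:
√(-12325 + (F/(-22278) - 20245/E(-78, 139))) = √(-12325 + (6525/(-22278) - 20245/(6*(-78)))) = √(-12325 + (6525*(-1/22278) - 20245/(-468))) = √(-12325 + (-2175/7426 - 20245*(-1/468))) = √(-12325 + (-2175/7426 + 20245/468)) = √(-12325 + 74660735/1737684) = √(-21342294565/1737684) = I*√1030171216357985/289614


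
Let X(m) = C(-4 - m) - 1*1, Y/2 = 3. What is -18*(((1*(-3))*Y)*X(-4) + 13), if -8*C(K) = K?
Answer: -558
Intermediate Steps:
Y = 6 (Y = 2*3 = 6)
C(K) = -K/8
X(m) = -1/2 + m/8 (X(m) = -(-4 - m)/8 - 1*1 = (1/2 + m/8) - 1 = -1/2 + m/8)
-18*(((1*(-3))*Y)*X(-4) + 13) = -18*(((1*(-3))*6)*(-1/2 + (1/8)*(-4)) + 13) = -18*((-3*6)*(-1/2 - 1/2) + 13) = -18*(-18*(-1) + 13) = -18*(18 + 13) = -18*31 = -558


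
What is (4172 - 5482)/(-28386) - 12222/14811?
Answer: -54588547/70070841 ≈ -0.77905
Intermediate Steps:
(4172 - 5482)/(-28386) - 12222/14811 = -1310*(-1/28386) - 12222*1/14811 = 655/14193 - 4074/4937 = -54588547/70070841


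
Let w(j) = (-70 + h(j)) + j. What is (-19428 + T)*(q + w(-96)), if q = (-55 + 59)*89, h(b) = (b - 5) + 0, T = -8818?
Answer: -2513894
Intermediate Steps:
h(b) = -5 + b (h(b) = (-5 + b) + 0 = -5 + b)
w(j) = -75 + 2*j (w(j) = (-70 + (-5 + j)) + j = (-75 + j) + j = -75 + 2*j)
q = 356 (q = 4*89 = 356)
(-19428 + T)*(q + w(-96)) = (-19428 - 8818)*(356 + (-75 + 2*(-96))) = -28246*(356 + (-75 - 192)) = -28246*(356 - 267) = -28246*89 = -2513894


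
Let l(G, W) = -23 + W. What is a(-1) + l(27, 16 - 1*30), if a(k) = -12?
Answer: -49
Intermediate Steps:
a(-1) + l(27, 16 - 1*30) = -12 + (-23 + (16 - 1*30)) = -12 + (-23 + (16 - 30)) = -12 + (-23 - 14) = -12 - 37 = -49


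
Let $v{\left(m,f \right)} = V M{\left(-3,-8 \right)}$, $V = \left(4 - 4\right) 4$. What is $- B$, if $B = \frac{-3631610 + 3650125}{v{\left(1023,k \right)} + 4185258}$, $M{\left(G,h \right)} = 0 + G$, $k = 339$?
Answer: $- \frac{2645}{597894} \approx -0.0044239$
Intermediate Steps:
$M{\left(G,h \right)} = G$
$V = 0$ ($V = 0 \cdot 4 = 0$)
$v{\left(m,f \right)} = 0$ ($v{\left(m,f \right)} = 0 \left(-3\right) = 0$)
$B = \frac{2645}{597894}$ ($B = \frac{-3631610 + 3650125}{0 + 4185258} = \frac{18515}{4185258} = 18515 \cdot \frac{1}{4185258} = \frac{2645}{597894} \approx 0.0044239$)
$- B = \left(-1\right) \frac{2645}{597894} = - \frac{2645}{597894}$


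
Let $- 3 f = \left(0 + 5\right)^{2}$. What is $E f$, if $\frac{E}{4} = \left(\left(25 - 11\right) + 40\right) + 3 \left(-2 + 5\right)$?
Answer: $-2100$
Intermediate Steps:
$f = - \frac{25}{3}$ ($f = - \frac{\left(0 + 5\right)^{2}}{3} = - \frac{5^{2}}{3} = \left(- \frac{1}{3}\right) 25 = - \frac{25}{3} \approx -8.3333$)
$E = 252$ ($E = 4 \left(\left(\left(25 - 11\right) + 40\right) + 3 \left(-2 + 5\right)\right) = 4 \left(\left(14 + 40\right) + 3 \cdot 3\right) = 4 \left(54 + 9\right) = 4 \cdot 63 = 252$)
$E f = 252 \left(- \frac{25}{3}\right) = -2100$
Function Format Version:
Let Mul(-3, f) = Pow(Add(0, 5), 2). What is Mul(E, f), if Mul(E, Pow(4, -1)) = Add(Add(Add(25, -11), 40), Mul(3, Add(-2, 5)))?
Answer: -2100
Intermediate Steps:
f = Rational(-25, 3) (f = Mul(Rational(-1, 3), Pow(Add(0, 5), 2)) = Mul(Rational(-1, 3), Pow(5, 2)) = Mul(Rational(-1, 3), 25) = Rational(-25, 3) ≈ -8.3333)
E = 252 (E = Mul(4, Add(Add(Add(25, -11), 40), Mul(3, Add(-2, 5)))) = Mul(4, Add(Add(14, 40), Mul(3, 3))) = Mul(4, Add(54, 9)) = Mul(4, 63) = 252)
Mul(E, f) = Mul(252, Rational(-25, 3)) = -2100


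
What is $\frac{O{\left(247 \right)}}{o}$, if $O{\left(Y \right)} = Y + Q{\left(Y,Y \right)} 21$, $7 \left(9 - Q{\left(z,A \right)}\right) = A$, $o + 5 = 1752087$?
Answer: $- \frac{305}{1752082} \approx -0.00017408$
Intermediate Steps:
$o = 1752082$ ($o = -5 + 1752087 = 1752082$)
$Q{\left(z,A \right)} = 9 - \frac{A}{7}$
$O{\left(Y \right)} = 189 - 2 Y$ ($O{\left(Y \right)} = Y + \left(9 - \frac{Y}{7}\right) 21 = Y - \left(-189 + 3 Y\right) = 189 - 2 Y$)
$\frac{O{\left(247 \right)}}{o} = \frac{189 - 494}{1752082} = \left(189 - 494\right) \frac{1}{1752082} = \left(-305\right) \frac{1}{1752082} = - \frac{305}{1752082}$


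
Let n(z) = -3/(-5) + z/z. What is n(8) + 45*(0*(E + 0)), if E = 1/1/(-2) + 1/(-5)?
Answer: 8/5 ≈ 1.6000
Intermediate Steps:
E = -11/5 (E = 1/(-½) + 1*(-⅕) = 1*(-2) - ⅕ = -2 - ⅕ = -11/5 ≈ -2.2000)
n(z) = 8/5 (n(z) = -3*(-⅕) + 1 = ⅗ + 1 = 8/5)
n(8) + 45*(0*(E + 0)) = 8/5 + 45*(0*(-11/5 + 0)) = 8/5 + 45*(0*(-11/5)) = 8/5 + 45*0 = 8/5 + 0 = 8/5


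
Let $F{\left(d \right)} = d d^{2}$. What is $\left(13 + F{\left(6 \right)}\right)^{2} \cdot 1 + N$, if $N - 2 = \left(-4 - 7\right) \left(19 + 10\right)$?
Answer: $52124$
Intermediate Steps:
$F{\left(d \right)} = d^{3}$
$N = -317$ ($N = 2 + \left(-4 - 7\right) \left(19 + 10\right) = 2 + \left(-4 - 7\right) 29 = 2 - 319 = -317$)
$\left(13 + F{\left(6 \right)}\right)^{2} \cdot 1 + N = \left(13 + 6^{3}\right)^{2} \cdot 1 - 317 = \left(13 + 216\right)^{2} \cdot 1 - 317 = 229^{2} \cdot 1 - 317 = 52441 \cdot 1 - 317 = 52441 - 317 = 52124$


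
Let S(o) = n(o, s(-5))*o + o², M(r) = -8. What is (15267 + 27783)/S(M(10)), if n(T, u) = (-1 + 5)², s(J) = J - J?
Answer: -21525/32 ≈ -672.66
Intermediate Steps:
s(J) = 0
n(T, u) = 16 (n(T, u) = 4² = 16)
S(o) = o² + 16*o (S(o) = 16*o + o² = o² + 16*o)
(15267 + 27783)/S(M(10)) = (15267 + 27783)/((-8*(16 - 8))) = 43050/((-8*8)) = 43050/(-64) = 43050*(-1/64) = -21525/32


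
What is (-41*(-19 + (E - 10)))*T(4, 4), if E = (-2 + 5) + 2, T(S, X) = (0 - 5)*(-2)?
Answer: 9840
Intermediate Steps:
T(S, X) = 10 (T(S, X) = -5*(-2) = 10)
E = 5 (E = 3 + 2 = 5)
(-41*(-19 + (E - 10)))*T(4, 4) = -41*(-19 + (5 - 10))*10 = -41*(-19 - 5)*10 = -41*(-24)*10 = 984*10 = 9840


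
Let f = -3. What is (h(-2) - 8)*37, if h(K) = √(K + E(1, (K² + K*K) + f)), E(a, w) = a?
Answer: -296 + 37*I ≈ -296.0 + 37.0*I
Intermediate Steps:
h(K) = √(1 + K) (h(K) = √(K + 1) = √(1 + K))
(h(-2) - 8)*37 = (√(1 - 2) - 8)*37 = (√(-1) - 8)*37 = (I - 8)*37 = (-8 + I)*37 = -296 + 37*I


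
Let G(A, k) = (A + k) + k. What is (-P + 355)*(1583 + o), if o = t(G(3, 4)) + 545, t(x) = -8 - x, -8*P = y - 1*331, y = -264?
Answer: 4734705/8 ≈ 5.9184e+5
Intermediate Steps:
G(A, k) = A + 2*k
P = 595/8 (P = -(-264 - 1*331)/8 = -(-264 - 331)/8 = -⅛*(-595) = 595/8 ≈ 74.375)
o = 526 (o = (-8 - (3 + 2*4)) + 545 = (-8 - (3 + 8)) + 545 = (-8 - 1*11) + 545 = (-8 - 11) + 545 = -19 + 545 = 526)
(-P + 355)*(1583 + o) = (-1*595/8 + 355)*(1583 + 526) = (-595/8 + 355)*2109 = (2245/8)*2109 = 4734705/8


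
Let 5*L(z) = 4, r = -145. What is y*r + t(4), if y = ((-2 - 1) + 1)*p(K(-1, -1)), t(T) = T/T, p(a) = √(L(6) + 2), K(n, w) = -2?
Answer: 1 + 58*√70 ≈ 486.26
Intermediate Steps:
L(z) = ⅘ (L(z) = (⅕)*4 = ⅘)
p(a) = √70/5 (p(a) = √(⅘ + 2) = √(14/5) = √70/5)
t(T) = 1
y = -2*√70/5 (y = ((-2 - 1) + 1)*(√70/5) = (-3 + 1)*(√70/5) = -2*√70/5 ≈ -3.3466)
y*r + t(4) = -2*√70/5*(-145) + 1 = 58*√70 + 1 = 1 + 58*√70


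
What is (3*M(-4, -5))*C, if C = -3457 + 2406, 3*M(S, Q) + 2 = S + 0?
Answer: 6306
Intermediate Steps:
M(S, Q) = -⅔ + S/3 (M(S, Q) = -⅔ + (S + 0)/3 = -⅔ + S/3)
C = -1051
(3*M(-4, -5))*C = (3*(-⅔ + (⅓)*(-4)))*(-1051) = (3*(-⅔ - 4/3))*(-1051) = (3*(-2))*(-1051) = -6*(-1051) = 6306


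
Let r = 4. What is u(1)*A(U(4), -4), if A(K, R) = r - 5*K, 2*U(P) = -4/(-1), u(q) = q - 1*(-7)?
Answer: -48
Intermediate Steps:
u(q) = 7 + q (u(q) = q + 7 = 7 + q)
U(P) = 2 (U(P) = (-4/(-1))/2 = (-4*(-1))/2 = (½)*4 = 2)
A(K, R) = 4 - 5*K
u(1)*A(U(4), -4) = (7 + 1)*(4 - 5*2) = 8*(4 - 10) = 8*(-6) = -48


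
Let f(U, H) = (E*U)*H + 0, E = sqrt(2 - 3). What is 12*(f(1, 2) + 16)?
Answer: 192 + 24*I ≈ 192.0 + 24.0*I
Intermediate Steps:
E = I (E = sqrt(-1) = I ≈ 1.0*I)
f(U, H) = I*H*U (f(U, H) = (I*U)*H + 0 = I*H*U + 0 = I*H*U)
12*(f(1, 2) + 16) = 12*(I*2*1 + 16) = 12*(2*I + 16) = 12*(16 + 2*I) = 192 + 24*I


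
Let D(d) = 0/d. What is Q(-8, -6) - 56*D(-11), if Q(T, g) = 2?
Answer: 2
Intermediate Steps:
D(d) = 0
Q(-8, -6) - 56*D(-11) = 2 - 56*0 = 2 + 0 = 2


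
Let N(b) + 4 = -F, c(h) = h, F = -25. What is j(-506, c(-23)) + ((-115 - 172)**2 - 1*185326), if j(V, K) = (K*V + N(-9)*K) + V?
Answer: -92308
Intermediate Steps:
N(b) = 21 (N(b) = -4 - 1*(-25) = -4 + 25 = 21)
j(V, K) = V + 21*K + K*V (j(V, K) = (K*V + 21*K) + V = (21*K + K*V) + V = V + 21*K + K*V)
j(-506, c(-23)) + ((-115 - 172)**2 - 1*185326) = (-506 + 21*(-23) - 23*(-506)) + ((-115 - 172)**2 - 1*185326) = (-506 - 483 + 11638) + ((-287)**2 - 185326) = 10649 + (82369 - 185326) = 10649 - 102957 = -92308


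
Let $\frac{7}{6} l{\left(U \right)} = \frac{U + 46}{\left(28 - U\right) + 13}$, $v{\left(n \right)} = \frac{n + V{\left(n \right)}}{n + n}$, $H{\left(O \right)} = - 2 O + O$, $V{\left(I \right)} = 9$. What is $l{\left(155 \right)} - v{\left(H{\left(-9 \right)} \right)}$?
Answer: $- \frac{334}{133} \approx -2.5113$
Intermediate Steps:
$H{\left(O \right)} = - O$
$v{\left(n \right)} = \frac{9 + n}{2 n}$ ($v{\left(n \right)} = \frac{n + 9}{n + n} = \frac{9 + n}{2 n}$)
$l{\left(U \right)} = \frac{6 \left(46 + U\right)}{7 \left(41 - U\right)}$ ($l{\left(U \right)} = \frac{6 \frac{U + 46}{\left(28 - U\right) + 13}}{7} = \frac{6 \frac{46 + U}{41 - U}}{7} = \frac{6 \left(46 + U\right)}{7 \left(41 - U\right)}$)
$l{\left(155 \right)} - v{\left(H{\left(-9 \right)} \right)} = \frac{6 \left(-46 - 155\right)}{7 \left(-41 + 155\right)} - \frac{9 - -9}{2 \left(\left(-1\right) \left(-9\right)\right)} = \frac{6 \left(-46 - 155\right)}{7 \cdot 114} - \frac{9 + 9}{2 \cdot 9} = \frac{6}{7} \cdot \frac{1}{114} \left(-201\right) - \frac{1}{2} \cdot \frac{1}{9} \cdot 18 = - \frac{201}{133} - 1 = - \frac{334}{133}$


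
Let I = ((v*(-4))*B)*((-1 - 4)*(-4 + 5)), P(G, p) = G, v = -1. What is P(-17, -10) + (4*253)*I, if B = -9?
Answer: 182143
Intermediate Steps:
I = 180 (I = (-1*(-4)*(-9))*((-1 - 4)*(-4 + 5)) = (4*(-9))*(-5*1) = -36*(-5) = 180)
P(-17, -10) + (4*253)*I = -17 + (4*253)*180 = -17 + 1012*180 = -17 + 182160 = 182143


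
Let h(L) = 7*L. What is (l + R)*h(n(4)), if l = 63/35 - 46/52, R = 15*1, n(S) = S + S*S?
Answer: 28966/13 ≈ 2228.2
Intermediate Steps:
n(S) = S + S**2
R = 15
l = 119/130 (l = 63*(1/35) - 46*1/52 = 9/5 - 23/26 = 119/130 ≈ 0.91538)
(l + R)*h(n(4)) = (119/130 + 15)*(7*(4*(1 + 4))) = 2069*(7*(4*5))/130 = 2069*(7*20)/130 = (2069/130)*140 = 28966/13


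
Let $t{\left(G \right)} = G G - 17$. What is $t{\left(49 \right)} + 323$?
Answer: $2707$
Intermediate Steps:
$t{\left(G \right)} = -17 + G^{2}$ ($t{\left(G \right)} = G^{2} - 17 = -17 + G^{2}$)
$t{\left(49 \right)} + 323 = \left(-17 + 49^{2}\right) + 323 = \left(-17 + 2401\right) + 323 = 2384 + 323 = 2707$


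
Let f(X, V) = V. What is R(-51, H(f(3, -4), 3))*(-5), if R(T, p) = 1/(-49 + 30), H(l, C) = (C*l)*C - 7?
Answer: 5/19 ≈ 0.26316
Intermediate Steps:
H(l, C) = -7 + l*C² (H(l, C) = l*C² - 7 = -7 + l*C²)
R(T, p) = -1/19 (R(T, p) = 1/(-19) = -1/19)
R(-51, H(f(3, -4), 3))*(-5) = -1/19*(-5) = 5/19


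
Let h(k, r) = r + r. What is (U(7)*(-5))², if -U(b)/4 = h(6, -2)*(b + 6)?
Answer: 1081600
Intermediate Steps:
h(k, r) = 2*r
U(b) = 96 + 16*b (U(b) = -4*2*(-2)*(b + 6) = -(-16)*(6 + b) = -4*(-24 - 4*b) = 96 + 16*b)
(U(7)*(-5))² = ((96 + 16*7)*(-5))² = ((96 + 112)*(-5))² = (208*(-5))² = (-1040)² = 1081600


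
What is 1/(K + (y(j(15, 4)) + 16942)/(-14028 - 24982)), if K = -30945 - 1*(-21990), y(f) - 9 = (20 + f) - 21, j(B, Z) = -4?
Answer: -19505/174675748 ≈ -0.00011166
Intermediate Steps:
y(f) = 8 + f (y(f) = 9 + ((20 + f) - 21) = 9 + (-1 + f) = 8 + f)
K = -8955 (K = -30945 + 21990 = -8955)
1/(K + (y(j(15, 4)) + 16942)/(-14028 - 24982)) = 1/(-8955 + ((8 - 4) + 16942)/(-14028 - 24982)) = 1/(-8955 + (4 + 16942)/(-39010)) = 1/(-8955 + 16946*(-1/39010)) = 1/(-8955 - 8473/19505) = 1/(-174675748/19505) = -19505/174675748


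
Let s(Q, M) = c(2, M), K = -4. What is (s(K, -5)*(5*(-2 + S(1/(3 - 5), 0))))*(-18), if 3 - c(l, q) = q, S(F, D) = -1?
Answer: 2160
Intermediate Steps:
c(l, q) = 3 - q
s(Q, M) = 3 - M
(s(K, -5)*(5*(-2 + S(1/(3 - 5), 0))))*(-18) = ((3 - 1*(-5))*(5*(-2 - 1)))*(-18) = ((3 + 5)*(5*(-3)))*(-18) = (8*(-15))*(-18) = -120*(-18) = 2160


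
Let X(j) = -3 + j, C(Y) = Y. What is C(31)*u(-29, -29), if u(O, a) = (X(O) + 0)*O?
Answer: 28768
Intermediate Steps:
u(O, a) = O*(-3 + O) (u(O, a) = ((-3 + O) + 0)*O = (-3 + O)*O = O*(-3 + O))
C(31)*u(-29, -29) = 31*(-29*(-3 - 29)) = 31*(-29*(-32)) = 31*928 = 28768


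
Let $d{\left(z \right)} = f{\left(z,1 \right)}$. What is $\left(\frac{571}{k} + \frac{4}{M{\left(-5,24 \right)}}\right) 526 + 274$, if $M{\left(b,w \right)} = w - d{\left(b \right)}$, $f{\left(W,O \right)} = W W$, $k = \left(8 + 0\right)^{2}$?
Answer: $\frac{91613}{32} \approx 2862.9$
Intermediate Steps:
$k = 64$ ($k = 8^{2} = 64$)
$f{\left(W,O \right)} = W^{2}$
$d{\left(z \right)} = z^{2}$
$M{\left(b,w \right)} = w - b^{2}$
$\left(\frac{571}{k} + \frac{4}{M{\left(-5,24 \right)}}\right) 526 + 274 = \left(\frac{571}{64} + \frac{4}{24 - \left(-5\right)^{2}}\right) 526 + 274 = \left(571 \cdot \frac{1}{64} + \frac{4}{24 - 25}\right) 526 + 274 = \left(\frac{571}{64} + \frac{4}{24 - 25}\right) 526 + 274 = \left(\frac{571}{64} + \frac{4}{-1}\right) 526 + 274 = \left(\frac{571}{64} + 4 \left(-1\right)\right) 526 + 274 = \left(\frac{571}{64} - 4\right) 526 + 274 = \frac{315}{64} \cdot 526 + 274 = \frac{82845}{32} + 274 = \frac{91613}{32}$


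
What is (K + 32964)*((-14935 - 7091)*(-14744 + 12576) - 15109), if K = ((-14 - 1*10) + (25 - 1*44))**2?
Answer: 1661877197567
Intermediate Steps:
K = 1849 (K = ((-14 - 10) + (25 - 44))**2 = (-24 - 19)**2 = (-43)**2 = 1849)
(K + 32964)*((-14935 - 7091)*(-14744 + 12576) - 15109) = (1849 + 32964)*((-14935 - 7091)*(-14744 + 12576) - 15109) = 34813*(-22026*(-2168) - 15109) = 34813*(47752368 - 15109) = 34813*47737259 = 1661877197567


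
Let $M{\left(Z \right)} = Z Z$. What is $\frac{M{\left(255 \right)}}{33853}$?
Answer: $\frac{65025}{33853} \approx 1.9208$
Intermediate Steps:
$M{\left(Z \right)} = Z^{2}$
$\frac{M{\left(255 \right)}}{33853} = \frac{255^{2}}{33853} = 65025 \cdot \frac{1}{33853} = \frac{65025}{33853}$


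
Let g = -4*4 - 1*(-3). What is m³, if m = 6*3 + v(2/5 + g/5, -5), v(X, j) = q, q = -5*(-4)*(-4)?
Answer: -238328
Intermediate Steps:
g = -13 (g = -16 + 3 = -13)
q = -80 (q = 20*(-4) = -80)
v(X, j) = -80
m = -62 (m = 6*3 - 80 = 18 - 80 = -62)
m³ = (-62)³ = -238328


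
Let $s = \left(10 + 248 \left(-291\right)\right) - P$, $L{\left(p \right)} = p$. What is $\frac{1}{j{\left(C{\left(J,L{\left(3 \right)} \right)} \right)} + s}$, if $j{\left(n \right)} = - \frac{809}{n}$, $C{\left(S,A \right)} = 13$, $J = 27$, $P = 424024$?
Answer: $- \frac{13}{6451175} \approx -2.0151 \cdot 10^{-6}$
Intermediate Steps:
$s = -496182$ ($s = \left(10 + 248 \left(-291\right)\right) - 424024 = \left(10 - 72168\right) - 424024 = -72158 - 424024 = -496182$)
$\frac{1}{j{\left(C{\left(J,L{\left(3 \right)} \right)} \right)} + s} = \frac{1}{- \frac{809}{13} - 496182} = \frac{1}{- \frac{6451175}{13}} = - \frac{13}{6451175}$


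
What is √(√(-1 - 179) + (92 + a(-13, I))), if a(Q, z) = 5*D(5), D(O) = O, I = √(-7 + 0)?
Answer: √(117 + 6*I*√5) ≈ 10.834 + 0.61916*I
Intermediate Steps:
I = I*√7 (I = √(-7) = I*√7 ≈ 2.6458*I)
a(Q, z) = 25 (a(Q, z) = 5*5 = 25)
√(√(-1 - 179) + (92 + a(-13, I))) = √(√(-1 - 179) + (92 + 25)) = √(√(-180) + 117) = √(6*I*√5 + 117) = √(117 + 6*I*√5)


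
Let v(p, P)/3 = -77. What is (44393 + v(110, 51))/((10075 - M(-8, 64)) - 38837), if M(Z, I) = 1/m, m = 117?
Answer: -5166954/3365155 ≈ -1.5354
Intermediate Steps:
v(p, P) = -231 (v(p, P) = 3*(-77) = -231)
M(Z, I) = 1/117
(44393 + v(110, 51))/((10075 - M(-8, 64)) - 38837) = (44393 - 231)/((10075 - 1*1/117) - 38837) = 44162/((10075 - 1/117) - 38837) = 44162/(1178774/117 - 38837) = 44162/(-3365155/117) = 44162*(-117/3365155) = -5166954/3365155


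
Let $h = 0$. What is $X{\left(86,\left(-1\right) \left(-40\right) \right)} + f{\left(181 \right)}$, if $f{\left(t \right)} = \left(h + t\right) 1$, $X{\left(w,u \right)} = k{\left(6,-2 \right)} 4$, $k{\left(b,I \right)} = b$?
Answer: $205$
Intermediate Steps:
$X{\left(w,u \right)} = 24$ ($X{\left(w,u \right)} = 6 \cdot 4 = 24$)
$f{\left(t \right)} = t$ ($f{\left(t \right)} = \left(0 + t\right) 1 = t 1 = t$)
$X{\left(86,\left(-1\right) \left(-40\right) \right)} + f{\left(181 \right)} = 24 + 181 = 205$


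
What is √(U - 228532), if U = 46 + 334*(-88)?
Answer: I*√257878 ≈ 507.82*I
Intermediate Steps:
U = -29346 (U = 46 - 29392 = -29346)
√(U - 228532) = √(-29346 - 228532) = √(-257878) = I*√257878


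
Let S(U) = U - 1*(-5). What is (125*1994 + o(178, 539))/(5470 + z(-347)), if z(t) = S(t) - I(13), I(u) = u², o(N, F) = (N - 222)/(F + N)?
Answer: 178712206/3555603 ≈ 50.262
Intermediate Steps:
S(U) = 5 + U (S(U) = U + 5 = 5 + U)
o(N, F) = (-222 + N)/(F + N)
z(t) = -164 + t (z(t) = (5 + t) - 1*13² = (5 + t) - 1*169 = (5 + t) - 169 = -164 + t)
(125*1994 + o(178, 539))/(5470 + z(-347)) = (125*1994 + (-222 + 178)/(539 + 178))/(5470 + (-164 - 347)) = (249250 - 44/717)/(5470 - 511) = (249250 + (1/717)*(-44))/4959 = (249250 - 44/717)*(1/4959) = (178712206/717)*(1/4959) = 178712206/3555603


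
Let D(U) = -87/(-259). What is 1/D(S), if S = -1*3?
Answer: 259/87 ≈ 2.9770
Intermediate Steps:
S = -3
D(U) = 87/259 (D(U) = -87*(-1/259) = 87/259)
1/D(S) = 1/(87/259) = 259/87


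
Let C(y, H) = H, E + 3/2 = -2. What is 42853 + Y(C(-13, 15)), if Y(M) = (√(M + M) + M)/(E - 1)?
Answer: 128549/3 - 2*√30/9 ≈ 42848.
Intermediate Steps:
E = -7/2 (E = -3/2 - 2 = -7/2 ≈ -3.5000)
Y(M) = -2*M/9 - 2*√2*√M/9 (Y(M) = (√(M + M) + M)/(-7/2 - 1) = (√(2*M) + M)/(-9/2) = -2*(√2*√M + M)/9 = -2*(M + √2*√M)/9 = -2*M/9 - 2*√2*√M/9)
42853 + Y(C(-13, 15)) = 42853 + (-2/9*15 - 2*√2*√15/9) = 42853 + (-10/3 - 2*√30/9) = 128549/3 - 2*√30/9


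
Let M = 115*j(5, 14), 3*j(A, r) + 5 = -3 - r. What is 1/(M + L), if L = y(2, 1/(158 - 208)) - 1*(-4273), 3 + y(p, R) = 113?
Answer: 3/10619 ≈ 0.00028251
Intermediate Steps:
y(p, R) = 110 (y(p, R) = -3 + 113 = 110)
j(A, r) = -8/3 - r/3 (j(A, r) = -5/3 + (-3 - r)/3 = -5/3 + (-1 - r/3) = -8/3 - r/3)
L = 4383 (L = 110 - 1*(-4273) = 110 + 4273 = 4383)
M = -2530/3 (M = 115*(-8/3 - ⅓*14) = 115*(-8/3 - 14/3) = 115*(-22/3) = -2530/3 ≈ -843.33)
1/(M + L) = 1/(-2530/3 + 4383) = 1/(10619/3) = 3/10619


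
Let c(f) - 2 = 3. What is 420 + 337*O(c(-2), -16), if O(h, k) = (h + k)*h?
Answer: -18115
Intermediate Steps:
c(f) = 5 (c(f) = 2 + 3 = 5)
O(h, k) = h*(h + k)
420 + 337*O(c(-2), -16) = 420 + 337*(5*(5 - 16)) = 420 + 337*(5*(-11)) = 420 + 337*(-55) = 420 - 18535 = -18115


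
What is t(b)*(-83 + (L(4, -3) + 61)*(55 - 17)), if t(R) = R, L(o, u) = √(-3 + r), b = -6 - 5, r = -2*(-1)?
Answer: -24585 - 418*I ≈ -24585.0 - 418.0*I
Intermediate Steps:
r = 2
b = -11
L(o, u) = I (L(o, u) = √(-3 + 2) = √(-1) = I)
t(b)*(-83 + (L(4, -3) + 61)*(55 - 17)) = -11*(-83 + (I + 61)*(55 - 17)) = -11*(-83 + (61 + I)*38) = -11*(-83 + (2318 + 38*I)) = -11*(2235 + 38*I) = -24585 - 418*I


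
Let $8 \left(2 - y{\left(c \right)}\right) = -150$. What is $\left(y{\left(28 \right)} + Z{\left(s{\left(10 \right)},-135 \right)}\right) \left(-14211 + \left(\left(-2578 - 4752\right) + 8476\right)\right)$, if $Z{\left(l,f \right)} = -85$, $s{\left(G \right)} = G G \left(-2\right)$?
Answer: $\frac{3357705}{4} \approx 8.3943 \cdot 10^{5}$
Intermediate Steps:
$s{\left(G \right)} = - 2 G^{2}$ ($s{\left(G \right)} = G^{2} \left(-2\right) = - 2 G^{2}$)
$y{\left(c \right)} = \frac{83}{4}$ ($y{\left(c \right)} = 2 - - \frac{75}{4} = 2 + \frac{75}{4} = \frac{83}{4}$)
$\left(y{\left(28 \right)} + Z{\left(s{\left(10 \right)},-135 \right)}\right) \left(-14211 + \left(\left(-2578 - 4752\right) + 8476\right)\right) = \left(\frac{83}{4} - 85\right) \left(-14211 + \left(\left(-2578 - 4752\right) + 8476\right)\right) = - \frac{257 \left(-14211 + \left(-7330 + 8476\right)\right)}{4} = - \frac{257 \left(-14211 + 1146\right)}{4} = \left(- \frac{257}{4}\right) \left(-13065\right) = \frac{3357705}{4}$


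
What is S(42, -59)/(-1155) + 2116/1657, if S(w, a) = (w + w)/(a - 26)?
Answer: 9898928/7746475 ≈ 1.2779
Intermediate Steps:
S(w, a) = 2*w/(-26 + a) (S(w, a) = (2*w)/(-26 + a) = 2*w/(-26 + a))
S(42, -59)/(-1155) + 2116/1657 = (2*42/(-26 - 59))/(-1155) + 2116/1657 = (2*42/(-85))*(-1/1155) + 2116*(1/1657) = (2*42*(-1/85))*(-1/1155) + 2116/1657 = -84/85*(-1/1155) + 2116/1657 = 4/4675 + 2116/1657 = 9898928/7746475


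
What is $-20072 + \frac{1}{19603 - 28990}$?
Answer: $- \frac{188415865}{9387} \approx -20072.0$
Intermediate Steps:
$-20072 + \frac{1}{19603 - 28990} = -20072 + \frac{1}{-9387} = -20072 - \frac{1}{9387} = - \frac{188415865}{9387}$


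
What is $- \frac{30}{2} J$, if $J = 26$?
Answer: $-390$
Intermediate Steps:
$- \frac{30}{2} J = - \frac{30}{2} \cdot 26 = \left(-30\right) \frac{1}{2} \cdot 26 = \left(-15\right) 26 = -390$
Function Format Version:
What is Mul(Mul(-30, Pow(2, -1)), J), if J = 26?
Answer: -390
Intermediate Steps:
Mul(Mul(-30, Pow(2, -1)), J) = Mul(Mul(-30, Pow(2, -1)), 26) = Mul(Mul(-30, Rational(1, 2)), 26) = Mul(-15, 26) = -390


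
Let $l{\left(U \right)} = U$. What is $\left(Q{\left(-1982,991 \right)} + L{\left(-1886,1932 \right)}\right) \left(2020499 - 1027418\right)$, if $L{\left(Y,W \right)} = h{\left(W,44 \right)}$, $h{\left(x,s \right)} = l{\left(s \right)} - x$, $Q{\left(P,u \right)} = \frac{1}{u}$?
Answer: $- \frac{1858061502567}{991} \approx -1.8749 \cdot 10^{9}$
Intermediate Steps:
$h{\left(x,s \right)} = s - x$
$L{\left(Y,W \right)} = 44 - W$
$\left(Q{\left(-1982,991 \right)} + L{\left(-1886,1932 \right)}\right) \left(2020499 - 1027418\right) = \left(\frac{1}{991} + \left(44 - 1932\right)\right) \left(2020499 - 1027418\right) = \left(\frac{1}{991} + \left(44 - 1932\right)\right) 993081 = \left(\frac{1}{991} - 1888\right) 993081 = \left(- \frac{1871007}{991}\right) 993081 = - \frac{1858061502567}{991}$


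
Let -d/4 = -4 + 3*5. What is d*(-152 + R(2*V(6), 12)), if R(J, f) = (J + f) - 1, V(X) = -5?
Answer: 6644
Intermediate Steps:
R(J, f) = -1 + J + f
d = -44 (d = -4*(-4 + 3*5) = -4*(-4 + 15) = -4*11 = -44)
d*(-152 + R(2*V(6), 12)) = -44*(-152 + (-1 + 2*(-5) + 12)) = -44*(-152 + (-1 - 10 + 12)) = -44*(-152 + 1) = -44*(-151) = 6644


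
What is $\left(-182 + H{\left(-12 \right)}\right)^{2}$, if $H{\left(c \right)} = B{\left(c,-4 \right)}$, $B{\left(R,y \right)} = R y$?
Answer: $17956$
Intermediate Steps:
$H{\left(c \right)} = - 4 c$ ($H{\left(c \right)} = c \left(-4\right) = - 4 c$)
$\left(-182 + H{\left(-12 \right)}\right)^{2} = \left(-182 - -48\right)^{2} = \left(-182 + 48\right)^{2} = \left(-134\right)^{2} = 17956$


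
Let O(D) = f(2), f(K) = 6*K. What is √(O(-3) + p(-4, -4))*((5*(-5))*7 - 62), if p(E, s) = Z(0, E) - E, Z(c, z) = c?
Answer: -948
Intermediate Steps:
p(E, s) = -E (p(E, s) = 0 - E = -E)
O(D) = 12 (O(D) = 6*2 = 12)
√(O(-3) + p(-4, -4))*((5*(-5))*7 - 62) = √(12 - 1*(-4))*((5*(-5))*7 - 62) = √(12 + 4)*(-25*7 - 62) = √16*(-175 - 62) = 4*(-237) = -948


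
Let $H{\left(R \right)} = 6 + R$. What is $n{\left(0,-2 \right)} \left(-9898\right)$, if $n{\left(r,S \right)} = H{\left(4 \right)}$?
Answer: $-98980$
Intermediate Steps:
$n{\left(r,S \right)} = 10$ ($n{\left(r,S \right)} = 6 + 4 = 10$)
$n{\left(0,-2 \right)} \left(-9898\right) = 10 \left(-9898\right) = -98980$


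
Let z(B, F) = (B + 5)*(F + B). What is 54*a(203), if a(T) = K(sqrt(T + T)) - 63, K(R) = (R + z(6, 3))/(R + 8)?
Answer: -65796/19 + 273*sqrt(406)/19 ≈ -3173.4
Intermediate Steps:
z(B, F) = (5 + B)*(B + F)
K(R) = (99 + R)/(8 + R) (K(R) = (R + (6**2 + 5*6 + 5*3 + 6*3))/(R + 8) = (R + (36 + 30 + 15 + 18))/(8 + R) = (R + 99)/(8 + R) = (99 + R)/(8 + R))
a(T) = -63 + (99 + sqrt(2)*sqrt(T))/(8 + sqrt(2)*sqrt(T)) (a(T) = (99 + sqrt(T + T))/(8 + sqrt(T + T)) - 63 = (99 + sqrt(2*T))/(8 + sqrt(2*T)) - 63 = (99 + sqrt(2)*sqrt(T))/(8 + sqrt(2)*sqrt(T)) - 63 = -63 + (99 + sqrt(2)*sqrt(T))/(8 + sqrt(2)*sqrt(T)))
54*a(203) = 54*((-405 - 62*sqrt(2)*sqrt(203))/(8 + sqrt(2)*sqrt(203))) = 54*((-405 - 62*sqrt(406))/(8 + sqrt(406))) = 54*(-405 - 62*sqrt(406))/(8 + sqrt(406))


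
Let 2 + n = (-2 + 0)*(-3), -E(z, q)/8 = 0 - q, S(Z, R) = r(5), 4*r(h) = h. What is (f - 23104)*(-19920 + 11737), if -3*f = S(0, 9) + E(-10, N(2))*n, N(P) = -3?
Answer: 2265619027/12 ≈ 1.8880e+8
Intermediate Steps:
r(h) = h/4
S(Z, R) = 5/4 (S(Z, R) = (¼)*5 = 5/4)
E(z, q) = 8*q (E(z, q) = -8*(0 - q) = -(-8)*q = 8*q)
n = 4 (n = -2 + (-2 + 0)*(-3) = -2 - 2*(-3) = -2 + 6 = 4)
f = 379/12 (f = -(5/4 + (8*(-3))*4)/3 = -(5/4 - 24*4)/3 = -(5/4 - 96)/3 = -⅓*(-379/4) = 379/12 ≈ 31.583)
(f - 23104)*(-19920 + 11737) = (379/12 - 23104)*(-19920 + 11737) = -276869/12*(-8183) = 2265619027/12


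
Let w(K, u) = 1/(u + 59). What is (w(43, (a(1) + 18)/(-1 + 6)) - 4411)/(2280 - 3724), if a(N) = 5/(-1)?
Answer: 1358583/444752 ≈ 3.0547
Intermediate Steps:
a(N) = -5 (a(N) = 5*(-1) = -5)
w(K, u) = 1/(59 + u)
(w(43, (a(1) + 18)/(-1 + 6)) - 4411)/(2280 - 3724) = (1/(59 + (-5 + 18)/(-1 + 6)) - 4411)/(2280 - 3724) = (1/(59 + 13/5) - 4411)/(-1444) = (1/(59 + 13*(1/5)) - 4411)*(-1/1444) = (1/(59 + 13/5) - 4411)*(-1/1444) = (1/(308/5) - 4411)*(-1/1444) = (5/308 - 4411)*(-1/1444) = -1358583/308*(-1/1444) = 1358583/444752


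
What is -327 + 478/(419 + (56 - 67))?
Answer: -66469/204 ≈ -325.83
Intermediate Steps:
-327 + 478/(419 + (56 - 67)) = -327 + 478/(419 - 11) = -327 + 478/408 = -327 + (1/408)*478 = -327 + 239/204 = -66469/204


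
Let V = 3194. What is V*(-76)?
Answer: -242744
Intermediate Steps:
V*(-76) = 3194*(-76) = -242744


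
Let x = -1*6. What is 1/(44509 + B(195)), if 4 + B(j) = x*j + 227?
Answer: 1/43562 ≈ 2.2956e-5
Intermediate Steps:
x = -6
B(j) = 223 - 6*j (B(j) = -4 + (-6*j + 227) = -4 + (227 - 6*j) = 223 - 6*j)
1/(44509 + B(195)) = 1/(44509 + (223 - 6*195)) = 1/(44509 + (223 - 1170)) = 1/(44509 - 947) = 1/43562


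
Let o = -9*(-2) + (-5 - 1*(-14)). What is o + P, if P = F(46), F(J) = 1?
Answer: 28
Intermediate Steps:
P = 1
o = 27 (o = 18 + (-5 + 14) = 18 + 9 = 27)
o + P = 27 + 1 = 28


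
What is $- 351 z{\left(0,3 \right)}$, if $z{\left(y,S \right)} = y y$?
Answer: $0$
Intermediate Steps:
$z{\left(y,S \right)} = y^{2}$
$- 351 z{\left(0,3 \right)} = - 351 \cdot 0^{2} = \left(-351\right) 0 = 0$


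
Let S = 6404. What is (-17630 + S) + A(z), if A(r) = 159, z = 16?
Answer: -11067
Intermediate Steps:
(-17630 + S) + A(z) = (-17630 + 6404) + 159 = -11226 + 159 = -11067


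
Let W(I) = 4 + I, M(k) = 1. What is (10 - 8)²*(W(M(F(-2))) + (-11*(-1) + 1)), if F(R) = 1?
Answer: 68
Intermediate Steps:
(10 - 8)²*(W(M(F(-2))) + (-11*(-1) + 1)) = (10 - 8)²*((4 + 1) + (-11*(-1) + 1)) = 2²*(5 + (11 + 1)) = 4*(5 + 12) = 4*17 = 68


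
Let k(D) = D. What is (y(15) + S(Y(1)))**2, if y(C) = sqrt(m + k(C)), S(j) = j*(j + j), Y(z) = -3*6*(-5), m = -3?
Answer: 262440012 + 64800*sqrt(3) ≈ 2.6255e+8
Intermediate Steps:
Y(z) = 90 (Y(z) = -18*(-5) = 90)
S(j) = 2*j**2 (S(j) = j*(2*j) = 2*j**2)
y(C) = sqrt(-3 + C)
(y(15) + S(Y(1)))**2 = (sqrt(-3 + 15) + 2*90**2)**2 = (sqrt(12) + 2*8100)**2 = (2*sqrt(3) + 16200)**2 = (16200 + 2*sqrt(3))**2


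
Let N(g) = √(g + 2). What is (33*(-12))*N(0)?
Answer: -396*√2 ≈ -560.03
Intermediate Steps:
N(g) = √(2 + g)
(33*(-12))*N(0) = (33*(-12))*√(2 + 0) = -396*√2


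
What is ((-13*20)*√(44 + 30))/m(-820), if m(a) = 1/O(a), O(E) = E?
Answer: 213200*√74 ≈ 1.8340e+6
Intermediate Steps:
m(a) = 1/a
((-13*20)*√(44 + 30))/m(-820) = ((-13*20)*√(44 + 30))/(1/(-820)) = (-260*√74)/(-1/820) = -260*√74*(-820) = 213200*√74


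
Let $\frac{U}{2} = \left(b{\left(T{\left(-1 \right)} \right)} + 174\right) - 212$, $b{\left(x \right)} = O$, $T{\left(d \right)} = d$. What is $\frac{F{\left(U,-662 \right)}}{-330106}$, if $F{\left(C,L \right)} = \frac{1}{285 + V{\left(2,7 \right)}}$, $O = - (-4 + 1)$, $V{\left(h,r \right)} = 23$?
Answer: $- \frac{1}{101672648} \approx -9.8355 \cdot 10^{-9}$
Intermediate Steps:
$O = 3$ ($O = \left(-1\right) \left(-3\right) = 3$)
$b{\left(x \right)} = 3$
$U = -70$ ($U = 2 \left(\left(3 + 174\right) - 212\right) = 2 \left(177 - 212\right) = 2 \left(-35\right) = -70$)
$F{\left(C,L \right)} = \frac{1}{308}$ ($F{\left(C,L \right)} = \frac{1}{285 + 23} = \frac{1}{308}$)
$\frac{F{\left(U,-662 \right)}}{-330106} = \frac{1}{308 \left(-330106\right)} = \frac{1}{308} \left(- \frac{1}{330106}\right) = - \frac{1}{101672648}$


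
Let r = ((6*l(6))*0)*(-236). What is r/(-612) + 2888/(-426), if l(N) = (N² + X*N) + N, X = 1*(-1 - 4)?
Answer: -1444/213 ≈ -6.7793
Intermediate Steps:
X = -5 (X = 1*(-5) = -5)
l(N) = N² - 4*N (l(N) = (N² - 5*N) + N = N² - 4*N)
r = 0 (r = ((6*(6*(-4 + 6)))*0)*(-236) = ((6*(6*2))*0)*(-236) = ((6*12)*0)*(-236) = (72*0)*(-236) = 0*(-236) = 0)
r/(-612) + 2888/(-426) = 0/(-612) + 2888/(-426) = 0*(-1/612) + 2888*(-1/426) = 0 - 1444/213 = -1444/213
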